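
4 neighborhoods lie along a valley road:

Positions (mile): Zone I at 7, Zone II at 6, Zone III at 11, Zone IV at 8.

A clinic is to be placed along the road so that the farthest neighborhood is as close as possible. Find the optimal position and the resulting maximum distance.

location 8.5, max distance 2.5

The 1-center on a line is the midpoint of the two extreme points: leftmost at 6, rightmost at 11.
Optimal location = (6 + 11)/2 = 8.5; maximum distance = (11 − 6)/2 = 2.5.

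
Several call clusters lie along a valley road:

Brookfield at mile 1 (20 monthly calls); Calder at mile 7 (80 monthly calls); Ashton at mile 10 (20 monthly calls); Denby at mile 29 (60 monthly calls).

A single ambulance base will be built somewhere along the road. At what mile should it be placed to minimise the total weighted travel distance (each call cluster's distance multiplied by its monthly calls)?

For a sum of weighted absolute distances on a line, the optimum is the weighted median (not the mean). Total weight W = 180; half-weight = 90.
Sort by position and accumulate weight:
  mile 1 (Brookfield, w=20) → cum 20
  mile 7 (Calder, w=80) → cum 100  ≥ 90 → median here
  mile 10 (Ashton, w=20) → cum 120
  mile 29 (Denby, w=60) → cum 180
Optimal location: mile 7.

x = 7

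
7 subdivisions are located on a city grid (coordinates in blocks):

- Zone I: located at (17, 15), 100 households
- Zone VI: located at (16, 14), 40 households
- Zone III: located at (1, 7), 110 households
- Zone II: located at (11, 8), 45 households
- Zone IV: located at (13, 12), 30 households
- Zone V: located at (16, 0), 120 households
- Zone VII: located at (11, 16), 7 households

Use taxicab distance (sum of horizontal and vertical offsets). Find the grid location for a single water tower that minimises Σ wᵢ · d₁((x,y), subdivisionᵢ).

Manhattan distance separates: Σwᵢ(|x−xᵢ|+|y−yᵢ|) = Σwᵢ|x−xᵢ| + Σwᵢ|y−yᵢ|, so x and y are optimised independently as 1-D weighted medians.
Total weight W = 452; half = 226.
x-coordinate, sorted with cumulative weight:
  x=1 (Zone III, w=110) cum 110
  x=11 (Zone II, w=45) cum 155
  x=11 (Zone VII, w=7) cum 162
  x=13 (Zone IV, w=30) cum 192
  x=16 (Zone VI, w=40) cum 232  ← median
  x=16 (Zone V, w=120) cum 352
  x=17 (Zone I, w=100) cum 452
⇒ x* = 16
y-coordinate, sorted with cumulative weight:
  y=0 (Zone V, w=120) cum 120
  y=7 (Zone III, w=110) cum 230  ← median
  y=8 (Zone II, w=45) cum 275
  y=12 (Zone IV, w=30) cum 305
  y=14 (Zone VI, w=40) cum 345
  y=15 (Zone I, w=100) cum 445
  y=16 (Zone VII, w=7) cum 452
⇒ y* = 7

(16, 7)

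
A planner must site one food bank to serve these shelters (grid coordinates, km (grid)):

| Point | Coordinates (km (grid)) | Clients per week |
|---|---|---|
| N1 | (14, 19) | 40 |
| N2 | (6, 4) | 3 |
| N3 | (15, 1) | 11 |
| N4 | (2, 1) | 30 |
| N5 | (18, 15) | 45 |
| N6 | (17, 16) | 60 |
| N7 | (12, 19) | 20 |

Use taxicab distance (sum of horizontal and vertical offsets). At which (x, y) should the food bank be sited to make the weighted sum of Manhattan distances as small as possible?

Manhattan distance separates: Σwᵢ(|x−xᵢ|+|y−yᵢ|) = Σwᵢ|x−xᵢ| + Σwᵢ|y−yᵢ|, so x and y are optimised independently as 1-D weighted medians.
Total weight W = 209; half = 104.5.
x-coordinate, sorted with cumulative weight:
  x=2 (N4, w=30) cum 30
  x=6 (N2, w=3) cum 33
  x=12 (N7, w=20) cum 53
  x=14 (N1, w=40) cum 93
  x=15 (N3, w=11) cum 104
  x=17 (N6, w=60) cum 164  ← median
  x=18 (N5, w=45) cum 209
⇒ x* = 17
y-coordinate, sorted with cumulative weight:
  y=1 (N3, w=11) cum 11
  y=1 (N4, w=30) cum 41
  y=4 (N2, w=3) cum 44
  y=15 (N5, w=45) cum 89
  y=16 (N6, w=60) cum 149  ← median
  y=19 (N1, w=40) cum 189
  y=19 (N7, w=20) cum 209
⇒ y* = 16

(17, 16)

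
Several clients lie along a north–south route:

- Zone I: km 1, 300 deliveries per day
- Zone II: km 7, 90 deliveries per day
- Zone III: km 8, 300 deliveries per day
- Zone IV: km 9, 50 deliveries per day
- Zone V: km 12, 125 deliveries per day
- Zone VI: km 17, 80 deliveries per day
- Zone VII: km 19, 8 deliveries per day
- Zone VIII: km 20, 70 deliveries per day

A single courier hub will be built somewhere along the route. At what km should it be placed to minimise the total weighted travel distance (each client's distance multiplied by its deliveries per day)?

For a sum of weighted absolute distances on a line, the optimum is the weighted median (not the mean). Total weight W = 1023; half-weight = 511.5.
Sort by position and accumulate weight:
  km 1 (Zone I, w=300) → cum 300
  km 7 (Zone II, w=90) → cum 390
  km 8 (Zone III, w=300) → cum 690  ≥ 511.5 → median here
  km 9 (Zone IV, w=50) → cum 740
  km 12 (Zone V, w=125) → cum 865
  km 17 (Zone VI, w=80) → cum 945
  km 19 (Zone VII, w=8) → cum 953
  km 20 (Zone VIII, w=70) → cum 1023
Optimal location: km 8.

x = 8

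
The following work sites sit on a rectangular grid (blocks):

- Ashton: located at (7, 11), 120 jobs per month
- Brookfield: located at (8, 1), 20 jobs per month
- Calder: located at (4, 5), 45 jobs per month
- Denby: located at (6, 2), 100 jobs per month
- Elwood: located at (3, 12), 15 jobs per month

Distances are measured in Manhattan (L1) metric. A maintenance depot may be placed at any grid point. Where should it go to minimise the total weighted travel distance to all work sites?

Manhattan distance separates: Σwᵢ(|x−xᵢ|+|y−yᵢ|) = Σwᵢ|x−xᵢ| + Σwᵢ|y−yᵢ|, so x and y are optimised independently as 1-D weighted medians.
Total weight W = 300; half = 150.
x-coordinate, sorted with cumulative weight:
  x=3 (Elwood, w=15) cum 15
  x=4 (Calder, w=45) cum 60
  x=6 (Denby, w=100) cum 160  ← median
  x=7 (Ashton, w=120) cum 280
  x=8 (Brookfield, w=20) cum 300
⇒ x* = 6
y-coordinate, sorted with cumulative weight:
  y=1 (Brookfield, w=20) cum 20
  y=2 (Denby, w=100) cum 120
  y=5 (Calder, w=45) cum 165  ← median
  y=11 (Ashton, w=120) cum 285
  y=12 (Elwood, w=15) cum 300
⇒ y* = 5

(6, 5)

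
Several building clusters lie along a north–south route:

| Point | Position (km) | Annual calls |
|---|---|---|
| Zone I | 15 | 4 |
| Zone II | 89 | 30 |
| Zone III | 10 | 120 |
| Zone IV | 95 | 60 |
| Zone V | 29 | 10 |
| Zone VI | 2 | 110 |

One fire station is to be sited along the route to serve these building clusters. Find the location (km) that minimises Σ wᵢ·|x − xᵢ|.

For a sum of weighted absolute distances on a line, the optimum is the weighted median (not the mean). Total weight W = 334; half-weight = 167.
Sort by position and accumulate weight:
  km 2 (Zone VI, w=110) → cum 110
  km 10 (Zone III, w=120) → cum 230  ≥ 167 → median here
  km 15 (Zone I, w=4) → cum 234
  km 29 (Zone V, w=10) → cum 244
  km 89 (Zone II, w=30) → cum 274
  km 95 (Zone IV, w=60) → cum 334
Optimal location: km 10.

x = 10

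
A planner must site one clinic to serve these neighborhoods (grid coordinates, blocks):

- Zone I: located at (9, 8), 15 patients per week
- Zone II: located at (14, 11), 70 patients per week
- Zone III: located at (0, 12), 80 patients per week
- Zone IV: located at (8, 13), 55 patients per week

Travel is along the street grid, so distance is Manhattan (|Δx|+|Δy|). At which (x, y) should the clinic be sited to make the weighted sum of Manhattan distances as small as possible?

(8, 12)

Manhattan distance separates: Σwᵢ(|x−xᵢ|+|y−yᵢ|) = Σwᵢ|x−xᵢ| + Σwᵢ|y−yᵢ|, so x and y are optimised independently as 1-D weighted medians.
Total weight W = 220; half = 110.
x-coordinate, sorted with cumulative weight:
  x=0 (Zone III, w=80) cum 80
  x=8 (Zone IV, w=55) cum 135  ← median
  x=9 (Zone I, w=15) cum 150
  x=14 (Zone II, w=70) cum 220
⇒ x* = 8
y-coordinate, sorted with cumulative weight:
  y=8 (Zone I, w=15) cum 15
  y=11 (Zone II, w=70) cum 85
  y=12 (Zone III, w=80) cum 165  ← median
  y=13 (Zone IV, w=55) cum 220
⇒ y* = 12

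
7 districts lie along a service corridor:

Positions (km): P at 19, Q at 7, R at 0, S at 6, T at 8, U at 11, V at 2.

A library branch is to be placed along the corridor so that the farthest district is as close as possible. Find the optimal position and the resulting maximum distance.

location 9.5, max distance 9.5

The 1-center on a line is the midpoint of the two extreme points: leftmost at 0, rightmost at 19.
Optimal location = (0 + 19)/2 = 9.5; maximum distance = (19 − 0)/2 = 9.5.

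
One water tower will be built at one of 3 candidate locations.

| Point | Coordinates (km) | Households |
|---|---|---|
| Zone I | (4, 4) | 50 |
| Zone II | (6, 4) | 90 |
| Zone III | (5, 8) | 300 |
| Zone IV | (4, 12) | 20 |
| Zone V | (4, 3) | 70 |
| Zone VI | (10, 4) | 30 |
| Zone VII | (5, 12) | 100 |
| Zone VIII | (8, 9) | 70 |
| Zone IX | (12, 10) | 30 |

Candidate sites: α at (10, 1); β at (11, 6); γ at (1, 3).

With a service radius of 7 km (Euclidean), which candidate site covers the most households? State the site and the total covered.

β, covering 520

Coverage radius r = 7 km; a point is covered iff (Δx)²+(Δy)² ≤ 7² = 49.
  α (10, 1): covers {Zone I, Zone II, Zone V, Zone VI} → 240
  β (11, 6): covers {Zone II, Zone III, Zone VI, Zone VIII, Zone IX} → 520
  γ (1, 3): covers {Zone I, Zone II, Zone III, Zone V} → 510
Maximum coverage at β: 520 households.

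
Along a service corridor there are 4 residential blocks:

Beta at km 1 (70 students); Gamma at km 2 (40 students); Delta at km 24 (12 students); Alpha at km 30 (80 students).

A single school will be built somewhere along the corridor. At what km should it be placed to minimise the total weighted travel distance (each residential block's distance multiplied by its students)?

For a sum of weighted absolute distances on a line, the optimum is the weighted median (not the mean). Total weight W = 202; half-weight = 101.
Sort by position and accumulate weight:
  km 1 (Beta, w=70) → cum 70
  km 2 (Gamma, w=40) → cum 110  ≥ 101 → median here
  km 24 (Delta, w=12) → cum 122
  km 30 (Alpha, w=80) → cum 202
Optimal location: km 2.

x = 2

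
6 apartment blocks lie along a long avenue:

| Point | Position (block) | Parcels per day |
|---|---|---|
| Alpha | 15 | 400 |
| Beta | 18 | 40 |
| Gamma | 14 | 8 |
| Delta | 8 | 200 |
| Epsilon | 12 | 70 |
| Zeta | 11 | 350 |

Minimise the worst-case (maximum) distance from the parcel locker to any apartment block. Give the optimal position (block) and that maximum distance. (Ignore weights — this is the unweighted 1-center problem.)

The 1-center on a line is the midpoint of the two extreme points: leftmost at 8, rightmost at 18.
Optimal location = (8 + 18)/2 = 13; maximum distance = (18 − 8)/2 = 5.

location 13, max distance 5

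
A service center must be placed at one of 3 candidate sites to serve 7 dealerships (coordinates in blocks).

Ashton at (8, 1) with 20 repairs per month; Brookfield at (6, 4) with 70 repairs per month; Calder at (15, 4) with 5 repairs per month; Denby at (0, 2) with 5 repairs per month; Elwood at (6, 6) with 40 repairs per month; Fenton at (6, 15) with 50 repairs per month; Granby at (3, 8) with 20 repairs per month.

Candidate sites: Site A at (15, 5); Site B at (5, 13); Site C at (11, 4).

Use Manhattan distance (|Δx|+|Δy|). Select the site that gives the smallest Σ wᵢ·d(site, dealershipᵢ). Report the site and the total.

Total weighted distance at each candidate:
  Site A (15, 5): total = 2665
  Site B (5, 13): total = 1785
  Site C (11, 4): total = 1875
Minimum is at Site B with total 1785 blocks.

Site B, total 1785 blocks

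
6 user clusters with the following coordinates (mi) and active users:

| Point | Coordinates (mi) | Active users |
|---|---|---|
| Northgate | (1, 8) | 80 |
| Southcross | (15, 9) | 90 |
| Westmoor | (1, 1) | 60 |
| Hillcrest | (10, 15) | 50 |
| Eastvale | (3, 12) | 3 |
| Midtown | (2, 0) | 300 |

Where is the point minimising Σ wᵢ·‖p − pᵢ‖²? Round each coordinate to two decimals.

(4.46, 3.94)

The minimiser of Σwᵢ‖p−pᵢ‖² is the weighted centroid p* = (Σwᵢpᵢ)/(Σwᵢ).
Σwᵢ = 583.
Σwᵢxᵢ = 80·1 + 90·15 + 60·1 + 50·10 + 3·3 + 300·2 = 2599.
Σwᵢyᵢ = 80·8 + 90·9 + 60·1 + 50·15 + 3·12 + 300·0 = 2296.
x* = 2599/583 = 4.46, y* = 2296/583 = 3.94.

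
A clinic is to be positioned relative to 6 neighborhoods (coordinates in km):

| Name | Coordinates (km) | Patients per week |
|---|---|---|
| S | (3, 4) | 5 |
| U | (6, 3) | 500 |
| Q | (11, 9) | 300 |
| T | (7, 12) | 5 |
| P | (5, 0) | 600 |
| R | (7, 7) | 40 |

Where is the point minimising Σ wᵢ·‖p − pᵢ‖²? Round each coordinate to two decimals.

The minimiser of Σwᵢ‖p−pᵢ‖² is the weighted centroid p* = (Σwᵢpᵢ)/(Σwᵢ).
Σwᵢ = 1450.
Σwᵢxᵢ = 5·3 + 500·6 + 300·11 + 5·7 + 600·5 + 40·7 = 9630.
Σwᵢyᵢ = 5·4 + 500·3 + 300·9 + 5·12 + 600·0 + 40·7 = 4560.
x* = 9630/1450 = 6.64, y* = 4560/1450 = 3.14.

(6.64, 3.14)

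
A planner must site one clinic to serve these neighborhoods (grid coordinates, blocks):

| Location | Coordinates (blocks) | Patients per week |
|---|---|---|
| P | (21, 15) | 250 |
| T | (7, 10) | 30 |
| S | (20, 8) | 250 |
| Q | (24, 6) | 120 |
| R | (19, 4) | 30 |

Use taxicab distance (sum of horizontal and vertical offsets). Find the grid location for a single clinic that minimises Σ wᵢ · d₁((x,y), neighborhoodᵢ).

Manhattan distance separates: Σwᵢ(|x−xᵢ|+|y−yᵢ|) = Σwᵢ|x−xᵢ| + Σwᵢ|y−yᵢ|, so x and y are optimised independently as 1-D weighted medians.
Total weight W = 680; half = 340.
x-coordinate, sorted with cumulative weight:
  x=7 (T, w=30) cum 30
  x=19 (R, w=30) cum 60
  x=20 (S, w=250) cum 310
  x=21 (P, w=250) cum 560  ← median
  x=24 (Q, w=120) cum 680
⇒ x* = 21
y-coordinate, sorted with cumulative weight:
  y=4 (R, w=30) cum 30
  y=6 (Q, w=120) cum 150
  y=8 (S, w=250) cum 400  ← median
  y=10 (T, w=30) cum 430
  y=15 (P, w=250) cum 680
⇒ y* = 8

(21, 8)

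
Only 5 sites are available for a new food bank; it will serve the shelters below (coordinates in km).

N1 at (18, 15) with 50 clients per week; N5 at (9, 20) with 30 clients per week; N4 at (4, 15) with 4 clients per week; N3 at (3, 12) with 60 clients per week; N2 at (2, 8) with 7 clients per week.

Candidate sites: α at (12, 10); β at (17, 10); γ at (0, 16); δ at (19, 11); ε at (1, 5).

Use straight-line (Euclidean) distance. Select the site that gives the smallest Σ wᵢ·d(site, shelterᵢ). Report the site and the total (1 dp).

α, total 1366.0 km

Total weighted distance at each candidate:
  α (12, 10): total = 1366.0
  β (17, 10): total = 1649.3
  γ (0, 16): total = 1571.1
  δ (19, 11): total = 1754.6
  ε (1, 5): total = 1996.9
Minimum is at α with total 1366.0 km.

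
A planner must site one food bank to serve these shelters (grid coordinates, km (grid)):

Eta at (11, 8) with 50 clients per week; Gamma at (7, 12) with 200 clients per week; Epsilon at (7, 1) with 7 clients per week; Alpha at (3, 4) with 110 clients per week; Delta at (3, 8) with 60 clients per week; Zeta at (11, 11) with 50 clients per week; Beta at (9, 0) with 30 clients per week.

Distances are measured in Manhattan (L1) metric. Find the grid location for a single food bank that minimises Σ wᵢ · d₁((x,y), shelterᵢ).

(7, 8)

Manhattan distance separates: Σwᵢ(|x−xᵢ|+|y−yᵢ|) = Σwᵢ|x−xᵢ| + Σwᵢ|y−yᵢ|, so x and y are optimised independently as 1-D weighted medians.
Total weight W = 507; half = 253.5.
x-coordinate, sorted with cumulative weight:
  x=3 (Alpha, w=110) cum 110
  x=3 (Delta, w=60) cum 170
  x=7 (Gamma, w=200) cum 370  ← median
  x=7 (Epsilon, w=7) cum 377
  x=9 (Beta, w=30) cum 407
  x=11 (Eta, w=50) cum 457
  x=11 (Zeta, w=50) cum 507
⇒ x* = 7
y-coordinate, sorted with cumulative weight:
  y=0 (Beta, w=30) cum 30
  y=1 (Epsilon, w=7) cum 37
  y=4 (Alpha, w=110) cum 147
  y=8 (Eta, w=50) cum 197
  y=8 (Delta, w=60) cum 257  ← median
  y=11 (Zeta, w=50) cum 307
  y=12 (Gamma, w=200) cum 507
⇒ y* = 8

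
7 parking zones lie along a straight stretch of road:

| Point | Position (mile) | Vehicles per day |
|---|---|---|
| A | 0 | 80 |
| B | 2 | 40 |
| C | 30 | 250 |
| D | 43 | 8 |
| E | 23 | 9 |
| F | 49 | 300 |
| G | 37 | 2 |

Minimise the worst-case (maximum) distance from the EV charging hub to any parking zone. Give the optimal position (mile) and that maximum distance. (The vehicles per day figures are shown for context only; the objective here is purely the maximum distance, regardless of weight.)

The 1-center on a line is the midpoint of the two extreme points: leftmost at 0, rightmost at 49.
Optimal location = (0 + 49)/2 = 24.5; maximum distance = (49 − 0)/2 = 24.5.

location 24.5, max distance 24.5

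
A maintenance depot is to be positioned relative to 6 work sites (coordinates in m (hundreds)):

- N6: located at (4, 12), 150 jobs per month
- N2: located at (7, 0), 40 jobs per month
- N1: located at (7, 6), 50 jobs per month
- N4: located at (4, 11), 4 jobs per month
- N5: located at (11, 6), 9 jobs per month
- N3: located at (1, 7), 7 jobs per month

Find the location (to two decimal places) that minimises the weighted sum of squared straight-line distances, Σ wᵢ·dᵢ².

The minimiser of Σwᵢ‖p−pᵢ‖² is the weighted centroid p* = (Σwᵢpᵢ)/(Σwᵢ).
Σwᵢ = 260.
Σwᵢxᵢ = 150·4 + 40·7 + 50·7 + 4·4 + 9·11 + 7·1 = 1352.
Σwᵢyᵢ = 150·12 + 40·0 + 50·6 + 4·11 + 9·6 + 7·7 = 2247.
x* = 1352/260 = 5.20, y* = 2247/260 = 8.64.

(5.20, 8.64)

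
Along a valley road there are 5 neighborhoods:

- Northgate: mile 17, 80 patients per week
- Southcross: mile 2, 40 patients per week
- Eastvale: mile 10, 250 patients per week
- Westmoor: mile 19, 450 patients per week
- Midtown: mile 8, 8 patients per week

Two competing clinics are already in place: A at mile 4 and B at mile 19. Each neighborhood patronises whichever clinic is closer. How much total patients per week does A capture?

The indifferent point is the midpoint (4+19)/2 = 11.5; neighborhoods left of it (closer to A at 4) go to A, those right go to B.
  Southcross at 2 (w=40) → A
  Midtown at 8 (w=8) → A
  Eastvale at 10 (w=250) → A
  Northgate at 17 (w=80) → B
  Westmoor at 19 (w=450) → B
A captures 298; B captures 530.

298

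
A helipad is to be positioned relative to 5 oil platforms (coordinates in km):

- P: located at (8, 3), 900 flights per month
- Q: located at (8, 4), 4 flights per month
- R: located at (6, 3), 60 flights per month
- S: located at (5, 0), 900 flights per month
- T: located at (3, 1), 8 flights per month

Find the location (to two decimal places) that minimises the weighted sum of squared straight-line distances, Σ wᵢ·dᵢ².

(6.47, 1.55)

The minimiser of Σwᵢ‖p−pᵢ‖² is the weighted centroid p* = (Σwᵢpᵢ)/(Σwᵢ).
Σwᵢ = 1872.
Σwᵢxᵢ = 900·8 + 4·8 + 60·6 + 900·5 + 8·3 = 12116.
Σwᵢyᵢ = 900·3 + 4·4 + 60·3 + 900·0 + 8·1 = 2904.
x* = 12116/1872 = 6.47, y* = 2904/1872 = 1.55.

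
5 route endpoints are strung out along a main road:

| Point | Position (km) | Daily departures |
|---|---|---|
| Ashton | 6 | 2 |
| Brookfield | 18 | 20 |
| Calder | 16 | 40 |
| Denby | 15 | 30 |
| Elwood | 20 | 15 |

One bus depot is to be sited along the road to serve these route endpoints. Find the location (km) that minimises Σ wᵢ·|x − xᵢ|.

For a sum of weighted absolute distances on a line, the optimum is the weighted median (not the mean). Total weight W = 107; half-weight = 53.5.
Sort by position and accumulate weight:
  km 6 (Ashton, w=2) → cum 2
  km 15 (Denby, w=30) → cum 32
  km 16 (Calder, w=40) → cum 72  ≥ 53.5 → median here
  km 18 (Brookfield, w=20) → cum 92
  km 20 (Elwood, w=15) → cum 107
Optimal location: km 16.

x = 16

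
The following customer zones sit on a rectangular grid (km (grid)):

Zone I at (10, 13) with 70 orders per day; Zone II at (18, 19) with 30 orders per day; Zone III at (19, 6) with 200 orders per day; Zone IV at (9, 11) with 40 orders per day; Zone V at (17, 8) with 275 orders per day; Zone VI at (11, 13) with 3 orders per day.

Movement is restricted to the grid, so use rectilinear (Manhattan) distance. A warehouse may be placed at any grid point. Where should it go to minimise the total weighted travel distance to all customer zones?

Manhattan distance separates: Σwᵢ(|x−xᵢ|+|y−yᵢ|) = Σwᵢ|x−xᵢ| + Σwᵢ|y−yᵢ|, so x and y are optimised independently as 1-D weighted medians.
Total weight W = 618; half = 309.
x-coordinate, sorted with cumulative weight:
  x=9 (Zone IV, w=40) cum 40
  x=10 (Zone I, w=70) cum 110
  x=11 (Zone VI, w=3) cum 113
  x=17 (Zone V, w=275) cum 388  ← median
  x=18 (Zone II, w=30) cum 418
  x=19 (Zone III, w=200) cum 618
⇒ x* = 17
y-coordinate, sorted with cumulative weight:
  y=6 (Zone III, w=200) cum 200
  y=8 (Zone V, w=275) cum 475  ← median
  y=11 (Zone IV, w=40) cum 515
  y=13 (Zone I, w=70) cum 585
  y=13 (Zone VI, w=3) cum 588
  y=19 (Zone II, w=30) cum 618
⇒ y* = 8

(17, 8)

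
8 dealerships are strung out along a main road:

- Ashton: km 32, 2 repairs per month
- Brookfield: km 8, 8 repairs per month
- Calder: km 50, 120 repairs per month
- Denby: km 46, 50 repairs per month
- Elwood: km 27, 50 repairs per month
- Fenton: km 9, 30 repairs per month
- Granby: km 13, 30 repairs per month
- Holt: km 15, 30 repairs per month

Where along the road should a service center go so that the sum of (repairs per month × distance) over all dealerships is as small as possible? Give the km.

x = 46

For a sum of weighted absolute distances on a line, the optimum is the weighted median (not the mean). Total weight W = 320; half-weight = 160.
Sort by position and accumulate weight:
  km 8 (Brookfield, w=8) → cum 8
  km 9 (Fenton, w=30) → cum 38
  km 13 (Granby, w=30) → cum 68
  km 15 (Holt, w=30) → cum 98
  km 27 (Elwood, w=50) → cum 148
  km 32 (Ashton, w=2) → cum 150
  km 46 (Denby, w=50) → cum 200  ≥ 160 → median here
  km 50 (Calder, w=120) → cum 320
Optimal location: km 46.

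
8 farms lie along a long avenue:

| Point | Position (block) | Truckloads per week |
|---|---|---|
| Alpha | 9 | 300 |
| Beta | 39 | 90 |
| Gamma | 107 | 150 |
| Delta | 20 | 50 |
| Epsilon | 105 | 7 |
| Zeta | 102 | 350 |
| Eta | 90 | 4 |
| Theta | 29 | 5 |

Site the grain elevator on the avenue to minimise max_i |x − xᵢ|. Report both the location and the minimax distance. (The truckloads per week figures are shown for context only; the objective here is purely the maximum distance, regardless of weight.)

The 1-center on a line is the midpoint of the two extreme points: leftmost at 9, rightmost at 107.
Optimal location = (9 + 107)/2 = 58; maximum distance = (107 − 9)/2 = 49.

location 58, max distance 49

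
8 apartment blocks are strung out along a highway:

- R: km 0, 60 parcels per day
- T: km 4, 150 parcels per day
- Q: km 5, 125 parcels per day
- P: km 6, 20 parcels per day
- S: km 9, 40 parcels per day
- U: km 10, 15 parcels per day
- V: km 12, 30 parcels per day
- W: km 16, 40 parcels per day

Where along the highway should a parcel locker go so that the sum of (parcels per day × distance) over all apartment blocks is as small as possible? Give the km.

For a sum of weighted absolute distances on a line, the optimum is the weighted median (not the mean). Total weight W = 480; half-weight = 240.
Sort by position and accumulate weight:
  km 0 (R, w=60) → cum 60
  km 4 (T, w=150) → cum 210
  km 5 (Q, w=125) → cum 335  ≥ 240 → median here
  km 6 (P, w=20) → cum 355
  km 9 (S, w=40) → cum 395
  km 10 (U, w=15) → cum 410
  km 12 (V, w=30) → cum 440
  km 16 (W, w=40) → cum 480
Optimal location: km 5.

x = 5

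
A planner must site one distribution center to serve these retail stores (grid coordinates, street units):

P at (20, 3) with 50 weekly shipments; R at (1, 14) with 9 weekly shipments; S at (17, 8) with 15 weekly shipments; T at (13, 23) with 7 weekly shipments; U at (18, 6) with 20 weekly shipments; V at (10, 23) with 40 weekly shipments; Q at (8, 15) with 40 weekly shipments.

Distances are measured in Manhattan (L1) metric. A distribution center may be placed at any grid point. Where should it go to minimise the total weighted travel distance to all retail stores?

(13, 14)

Manhattan distance separates: Σwᵢ(|x−xᵢ|+|y−yᵢ|) = Σwᵢ|x−xᵢ| + Σwᵢ|y−yᵢ|, so x and y are optimised independently as 1-D weighted medians.
Total weight W = 181; half = 90.5.
x-coordinate, sorted with cumulative weight:
  x=1 (R, w=9) cum 9
  x=8 (Q, w=40) cum 49
  x=10 (V, w=40) cum 89
  x=13 (T, w=7) cum 96  ← median
  x=17 (S, w=15) cum 111
  x=18 (U, w=20) cum 131
  x=20 (P, w=50) cum 181
⇒ x* = 13
y-coordinate, sorted with cumulative weight:
  y=3 (P, w=50) cum 50
  y=6 (U, w=20) cum 70
  y=8 (S, w=15) cum 85
  y=14 (R, w=9) cum 94  ← median
  y=15 (Q, w=40) cum 134
  y=23 (T, w=7) cum 141
  y=23 (V, w=40) cum 181
⇒ y* = 14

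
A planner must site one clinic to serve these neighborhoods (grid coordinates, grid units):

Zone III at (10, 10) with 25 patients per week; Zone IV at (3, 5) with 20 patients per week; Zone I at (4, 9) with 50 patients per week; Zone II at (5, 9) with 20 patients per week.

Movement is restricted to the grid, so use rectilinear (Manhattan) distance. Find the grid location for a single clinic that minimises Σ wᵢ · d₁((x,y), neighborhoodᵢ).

Manhattan distance separates: Σwᵢ(|x−xᵢ|+|y−yᵢ|) = Σwᵢ|x−xᵢ| + Σwᵢ|y−yᵢ|, so x and y are optimised independently as 1-D weighted medians.
Total weight W = 115; half = 57.5.
x-coordinate, sorted with cumulative weight:
  x=3 (Zone IV, w=20) cum 20
  x=4 (Zone I, w=50) cum 70  ← median
  x=5 (Zone II, w=20) cum 90
  x=10 (Zone III, w=25) cum 115
⇒ x* = 4
y-coordinate, sorted with cumulative weight:
  y=5 (Zone IV, w=20) cum 20
  y=9 (Zone I, w=50) cum 70  ← median
  y=9 (Zone II, w=20) cum 90
  y=10 (Zone III, w=25) cum 115
⇒ y* = 9

(4, 9)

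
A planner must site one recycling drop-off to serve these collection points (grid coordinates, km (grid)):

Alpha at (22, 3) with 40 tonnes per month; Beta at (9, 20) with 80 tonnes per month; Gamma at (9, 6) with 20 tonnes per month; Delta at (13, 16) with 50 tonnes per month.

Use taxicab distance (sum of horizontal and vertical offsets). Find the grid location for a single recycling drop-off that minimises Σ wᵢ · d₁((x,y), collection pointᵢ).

Manhattan distance separates: Σwᵢ(|x−xᵢ|+|y−yᵢ|) = Σwᵢ|x−xᵢ| + Σwᵢ|y−yᵢ|, so x and y are optimised independently as 1-D weighted medians.
Total weight W = 190; half = 95.
x-coordinate, sorted with cumulative weight:
  x=9 (Beta, w=80) cum 80
  x=9 (Gamma, w=20) cum 100  ← median
  x=13 (Delta, w=50) cum 150
  x=22 (Alpha, w=40) cum 190
⇒ x* = 9
y-coordinate, sorted with cumulative weight:
  y=3 (Alpha, w=40) cum 40
  y=6 (Gamma, w=20) cum 60
  y=16 (Delta, w=50) cum 110  ← median
  y=20 (Beta, w=80) cum 190
⇒ y* = 16

(9, 16)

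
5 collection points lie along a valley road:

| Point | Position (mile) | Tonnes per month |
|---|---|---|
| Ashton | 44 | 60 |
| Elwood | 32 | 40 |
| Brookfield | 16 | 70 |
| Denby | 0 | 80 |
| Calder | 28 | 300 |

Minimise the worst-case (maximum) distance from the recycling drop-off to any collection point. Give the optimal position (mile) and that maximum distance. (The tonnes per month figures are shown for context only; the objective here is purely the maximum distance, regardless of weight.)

location 22, max distance 22

The 1-center on a line is the midpoint of the two extreme points: leftmost at 0, rightmost at 44.
Optimal location = (0 + 44)/2 = 22; maximum distance = (44 − 0)/2 = 22.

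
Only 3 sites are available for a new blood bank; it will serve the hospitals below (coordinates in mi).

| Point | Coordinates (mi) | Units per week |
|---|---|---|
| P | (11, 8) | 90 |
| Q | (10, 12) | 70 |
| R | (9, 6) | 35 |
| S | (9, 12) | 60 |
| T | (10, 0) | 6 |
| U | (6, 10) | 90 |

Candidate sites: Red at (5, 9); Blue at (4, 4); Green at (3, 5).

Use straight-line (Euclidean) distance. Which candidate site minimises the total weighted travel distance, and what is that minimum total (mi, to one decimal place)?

Total weighted distance at each candidate:
  Red (5, 9): total = 1619.7
  Blue (4, 4): total = 2792.6
  Green (3, 5): total = 2804.4
Minimum is at Red with total 1619.7 mi.

Red, total 1619.7 mi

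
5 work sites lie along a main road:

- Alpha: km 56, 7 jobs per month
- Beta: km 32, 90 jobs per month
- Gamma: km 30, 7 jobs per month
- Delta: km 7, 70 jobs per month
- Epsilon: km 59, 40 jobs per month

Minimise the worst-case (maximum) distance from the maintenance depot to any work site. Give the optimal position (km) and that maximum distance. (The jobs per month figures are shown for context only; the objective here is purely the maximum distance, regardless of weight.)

The 1-center on a line is the midpoint of the two extreme points: leftmost at 7, rightmost at 59.
Optimal location = (7 + 59)/2 = 33; maximum distance = (59 − 7)/2 = 26.

location 33, max distance 26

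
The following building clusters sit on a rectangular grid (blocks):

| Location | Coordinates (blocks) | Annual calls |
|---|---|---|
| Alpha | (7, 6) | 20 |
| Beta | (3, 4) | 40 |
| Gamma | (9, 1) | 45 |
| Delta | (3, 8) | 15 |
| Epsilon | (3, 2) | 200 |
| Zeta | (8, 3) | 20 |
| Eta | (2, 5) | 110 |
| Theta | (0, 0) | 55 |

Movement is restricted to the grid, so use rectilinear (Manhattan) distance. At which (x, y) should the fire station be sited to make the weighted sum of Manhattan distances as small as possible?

(3, 2)

Manhattan distance separates: Σwᵢ(|x−xᵢ|+|y−yᵢ|) = Σwᵢ|x−xᵢ| + Σwᵢ|y−yᵢ|, so x and y are optimised independently as 1-D weighted medians.
Total weight W = 505; half = 252.5.
x-coordinate, sorted with cumulative weight:
  x=0 (Theta, w=55) cum 55
  x=2 (Eta, w=110) cum 165
  x=3 (Beta, w=40) cum 205
  x=3 (Delta, w=15) cum 220
  x=3 (Epsilon, w=200) cum 420  ← median
  x=7 (Alpha, w=20) cum 440
  x=8 (Zeta, w=20) cum 460
  x=9 (Gamma, w=45) cum 505
⇒ x* = 3
y-coordinate, sorted with cumulative weight:
  y=0 (Theta, w=55) cum 55
  y=1 (Gamma, w=45) cum 100
  y=2 (Epsilon, w=200) cum 300  ← median
  y=3 (Zeta, w=20) cum 320
  y=4 (Beta, w=40) cum 360
  y=5 (Eta, w=110) cum 470
  y=6 (Alpha, w=20) cum 490
  y=8 (Delta, w=15) cum 505
⇒ y* = 2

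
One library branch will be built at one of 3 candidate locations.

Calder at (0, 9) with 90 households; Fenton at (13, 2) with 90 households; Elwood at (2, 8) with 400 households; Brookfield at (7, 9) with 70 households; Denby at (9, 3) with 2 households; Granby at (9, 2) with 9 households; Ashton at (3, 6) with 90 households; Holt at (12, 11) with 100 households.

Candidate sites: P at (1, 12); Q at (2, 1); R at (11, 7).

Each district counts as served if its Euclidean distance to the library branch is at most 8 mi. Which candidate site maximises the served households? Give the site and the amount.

P, covering 650

Coverage radius r = 8 mi; a point is covered iff (Δx)²+(Δy)² ≤ 8² = 64.
  P (1, 12): covers {Calder, Elwood, Brookfield, Ashton} → 650
  Q (2, 1): covers {Elwood, Denby, Granby, Ashton} → 501
  R (11, 7): covers {Fenton, Brookfield, Denby, Granby, Holt} → 271
Maximum coverage at P: 650 households.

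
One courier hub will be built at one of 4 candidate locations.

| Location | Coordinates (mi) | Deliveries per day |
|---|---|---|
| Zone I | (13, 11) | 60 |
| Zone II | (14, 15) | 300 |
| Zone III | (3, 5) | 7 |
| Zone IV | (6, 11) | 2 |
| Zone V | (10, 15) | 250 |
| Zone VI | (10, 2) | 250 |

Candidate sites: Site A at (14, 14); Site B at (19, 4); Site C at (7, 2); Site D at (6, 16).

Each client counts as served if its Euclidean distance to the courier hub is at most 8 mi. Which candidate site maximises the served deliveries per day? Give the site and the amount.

Site A, covering 610

Coverage radius r = 8 mi; a point is covered iff (Δx)²+(Δy)² ≤ 8² = 64.
  Site A (14, 14): covers {Zone I, Zone II, Zone V} → 610
  Site B (19, 4): covers {none} → 0
  Site C (7, 2): covers {Zone III, Zone VI} → 257
  Site D (6, 16): covers {Zone IV, Zone V} → 252
Maximum coverage at Site A: 610 deliveries per day.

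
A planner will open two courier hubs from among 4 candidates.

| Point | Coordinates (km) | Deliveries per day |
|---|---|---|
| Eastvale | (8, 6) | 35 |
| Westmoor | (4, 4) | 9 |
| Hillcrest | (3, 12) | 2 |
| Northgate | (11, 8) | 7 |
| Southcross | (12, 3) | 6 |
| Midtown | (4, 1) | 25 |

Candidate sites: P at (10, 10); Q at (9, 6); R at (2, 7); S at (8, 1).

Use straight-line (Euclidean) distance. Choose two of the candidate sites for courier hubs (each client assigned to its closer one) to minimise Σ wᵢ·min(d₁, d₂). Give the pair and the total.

Evaluate every pair (each demand assigned to the nearer of the two):
  {Q, S}: total = 242.2
  {Q, R}: total = 281.0
  {P, Q}: total = 315.9
  {P, S}: total = 358.6
  {R, S}: total = 397.8
  {P, R}: total = 416.6
Best pair: {Q, S} with total 242.2.

{Q, S}, total 242.2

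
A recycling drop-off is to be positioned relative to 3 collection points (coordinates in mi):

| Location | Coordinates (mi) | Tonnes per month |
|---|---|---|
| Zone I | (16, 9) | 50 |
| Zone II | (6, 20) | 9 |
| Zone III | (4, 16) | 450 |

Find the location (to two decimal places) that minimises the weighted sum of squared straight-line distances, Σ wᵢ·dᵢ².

The minimiser of Σwᵢ‖p−pᵢ‖² is the weighted centroid p* = (Σwᵢpᵢ)/(Σwᵢ).
Σwᵢ = 509.
Σwᵢxᵢ = 50·16 + 9·6 + 450·4 = 2654.
Σwᵢyᵢ = 50·9 + 9·20 + 450·16 = 7830.
x* = 2654/509 = 5.21, y* = 7830/509 = 15.38.

(5.21, 15.38)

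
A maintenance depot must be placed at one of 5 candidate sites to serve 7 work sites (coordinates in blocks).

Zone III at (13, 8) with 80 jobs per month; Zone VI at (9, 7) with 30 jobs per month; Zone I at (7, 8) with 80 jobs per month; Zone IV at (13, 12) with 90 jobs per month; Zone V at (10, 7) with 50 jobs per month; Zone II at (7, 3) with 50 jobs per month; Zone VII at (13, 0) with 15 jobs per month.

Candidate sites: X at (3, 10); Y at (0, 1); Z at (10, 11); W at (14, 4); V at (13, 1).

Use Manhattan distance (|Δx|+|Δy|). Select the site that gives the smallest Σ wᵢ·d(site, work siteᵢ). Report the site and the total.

Z, total 2430 blocks

Total weighted distance at each candidate:
  X (3, 10): total = 4140
  Y (0, 1): total = 6790
  Z (10, 11): total = 2430
  W (14, 4): total = 3155
  V (13, 1): total = 3755
Minimum is at Z with total 2430 blocks.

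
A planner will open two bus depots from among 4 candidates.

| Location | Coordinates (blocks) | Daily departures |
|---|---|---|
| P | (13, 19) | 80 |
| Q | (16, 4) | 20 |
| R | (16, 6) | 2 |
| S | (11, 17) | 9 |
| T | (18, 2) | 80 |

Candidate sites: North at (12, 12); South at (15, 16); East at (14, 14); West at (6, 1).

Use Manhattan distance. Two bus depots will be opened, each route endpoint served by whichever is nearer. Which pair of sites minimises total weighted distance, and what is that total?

Evaluate every pair (each demand assigned to the nearer of the two):
  {South, West}: total = 1767
  {East, West}: total = 1834
  {North, South}: total = 1985
  {South, East}: total = 1985
  {North, West}: total = 1994
  {North, East}: total = 2074
Best pair: {South, West} with total 1767.

{South, West}, total 1767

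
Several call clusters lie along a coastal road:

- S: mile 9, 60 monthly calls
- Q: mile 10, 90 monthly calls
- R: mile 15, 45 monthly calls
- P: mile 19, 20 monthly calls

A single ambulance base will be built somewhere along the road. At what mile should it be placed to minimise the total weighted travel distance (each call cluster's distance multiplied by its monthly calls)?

For a sum of weighted absolute distances on a line, the optimum is the weighted median (not the mean). Total weight W = 215; half-weight = 107.5.
Sort by position and accumulate weight:
  mile 9 (S, w=60) → cum 60
  mile 10 (Q, w=90) → cum 150  ≥ 107.5 → median here
  mile 15 (R, w=45) → cum 195
  mile 19 (P, w=20) → cum 215
Optimal location: mile 10.

x = 10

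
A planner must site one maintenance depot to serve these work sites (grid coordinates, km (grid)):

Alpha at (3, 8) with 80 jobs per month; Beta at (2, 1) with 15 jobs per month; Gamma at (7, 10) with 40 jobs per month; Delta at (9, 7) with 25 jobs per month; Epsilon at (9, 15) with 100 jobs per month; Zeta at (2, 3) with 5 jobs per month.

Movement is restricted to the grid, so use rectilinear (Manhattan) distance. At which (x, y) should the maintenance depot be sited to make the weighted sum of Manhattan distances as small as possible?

Manhattan distance separates: Σwᵢ(|x−xᵢ|+|y−yᵢ|) = Σwᵢ|x−xᵢ| + Σwᵢ|y−yᵢ|, so x and y are optimised independently as 1-D weighted medians.
Total weight W = 265; half = 132.5.
x-coordinate, sorted with cumulative weight:
  x=2 (Beta, w=15) cum 15
  x=2 (Zeta, w=5) cum 20
  x=3 (Alpha, w=80) cum 100
  x=7 (Gamma, w=40) cum 140  ← median
  x=9 (Delta, w=25) cum 165
  x=9 (Epsilon, w=100) cum 265
⇒ x* = 7
y-coordinate, sorted with cumulative weight:
  y=1 (Beta, w=15) cum 15
  y=3 (Zeta, w=5) cum 20
  y=7 (Delta, w=25) cum 45
  y=8 (Alpha, w=80) cum 125
  y=10 (Gamma, w=40) cum 165  ← median
  y=15 (Epsilon, w=100) cum 265
⇒ y* = 10

(7, 10)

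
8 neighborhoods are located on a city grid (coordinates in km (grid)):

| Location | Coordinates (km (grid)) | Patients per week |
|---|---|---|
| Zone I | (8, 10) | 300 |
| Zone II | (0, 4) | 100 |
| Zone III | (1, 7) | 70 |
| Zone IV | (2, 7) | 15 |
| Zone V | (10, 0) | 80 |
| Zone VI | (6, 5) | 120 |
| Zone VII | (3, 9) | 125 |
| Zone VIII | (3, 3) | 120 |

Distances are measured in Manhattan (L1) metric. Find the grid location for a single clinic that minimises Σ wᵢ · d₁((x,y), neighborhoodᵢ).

Manhattan distance separates: Σwᵢ(|x−xᵢ|+|y−yᵢ|) = Σwᵢ|x−xᵢ| + Σwᵢ|y−yᵢ|, so x and y are optimised independently as 1-D weighted medians.
Total weight W = 930; half = 465.
x-coordinate, sorted with cumulative weight:
  x=0 (Zone II, w=100) cum 100
  x=1 (Zone III, w=70) cum 170
  x=2 (Zone IV, w=15) cum 185
  x=3 (Zone VII, w=125) cum 310
  x=3 (Zone VIII, w=120) cum 430
  x=6 (Zone VI, w=120) cum 550  ← median
  x=8 (Zone I, w=300) cum 850
  x=10 (Zone V, w=80) cum 930
⇒ x* = 6
y-coordinate, sorted with cumulative weight:
  y=0 (Zone V, w=80) cum 80
  y=3 (Zone VIII, w=120) cum 200
  y=4 (Zone II, w=100) cum 300
  y=5 (Zone VI, w=120) cum 420
  y=7 (Zone III, w=70) cum 490  ← median
  y=7 (Zone IV, w=15) cum 505
  y=9 (Zone VII, w=125) cum 630
  y=10 (Zone I, w=300) cum 930
⇒ y* = 7

(6, 7)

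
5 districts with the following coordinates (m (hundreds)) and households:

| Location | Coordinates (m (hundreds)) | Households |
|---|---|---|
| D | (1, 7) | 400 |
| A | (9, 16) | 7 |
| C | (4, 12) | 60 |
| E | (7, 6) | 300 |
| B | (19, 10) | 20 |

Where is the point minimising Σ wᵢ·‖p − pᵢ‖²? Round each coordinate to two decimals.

(4.04, 7.16)

The minimiser of Σwᵢ‖p−pᵢ‖² is the weighted centroid p* = (Σwᵢpᵢ)/(Σwᵢ).
Σwᵢ = 787.
Σwᵢxᵢ = 400·1 + 7·9 + 60·4 + 300·7 + 20·19 = 3183.
Σwᵢyᵢ = 400·7 + 7·16 + 60·12 + 300·6 + 20·10 = 5632.
x* = 3183/787 = 4.04, y* = 5632/787 = 7.16.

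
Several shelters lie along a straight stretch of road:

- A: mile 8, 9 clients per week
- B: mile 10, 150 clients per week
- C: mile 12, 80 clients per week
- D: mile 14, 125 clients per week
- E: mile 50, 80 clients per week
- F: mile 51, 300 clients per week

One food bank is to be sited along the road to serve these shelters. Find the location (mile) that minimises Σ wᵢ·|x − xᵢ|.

x = 50

For a sum of weighted absolute distances on a line, the optimum is the weighted median (not the mean). Total weight W = 744; half-weight = 372.
Sort by position and accumulate weight:
  mile 8 (A, w=9) → cum 9
  mile 10 (B, w=150) → cum 159
  mile 12 (C, w=80) → cum 239
  mile 14 (D, w=125) → cum 364
  mile 50 (E, w=80) → cum 444  ≥ 372 → median here
  mile 51 (F, w=300) → cum 744
Optimal location: mile 50.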